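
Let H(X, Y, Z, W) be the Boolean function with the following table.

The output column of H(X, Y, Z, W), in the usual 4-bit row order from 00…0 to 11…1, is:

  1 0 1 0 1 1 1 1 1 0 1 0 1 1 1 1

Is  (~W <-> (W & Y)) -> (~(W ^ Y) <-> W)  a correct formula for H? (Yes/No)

Check the formula against H row by row:
  X=0, Y=0, Z=0, W=0: formula gives 1, H = 1 ✓
  X=0, Y=0, Z=0, W=1: formula gives 0, H = 0 ✓
  X=0, Y=0, Z=1, W=0: formula gives 1, H = 1 ✓
  X=0, Y=0, Z=1, W=1: formula gives 0, H = 0 ✓
  … (the remaining 12 rows also agree.)
All 16 rows match — the expression computes H exactly.

Yes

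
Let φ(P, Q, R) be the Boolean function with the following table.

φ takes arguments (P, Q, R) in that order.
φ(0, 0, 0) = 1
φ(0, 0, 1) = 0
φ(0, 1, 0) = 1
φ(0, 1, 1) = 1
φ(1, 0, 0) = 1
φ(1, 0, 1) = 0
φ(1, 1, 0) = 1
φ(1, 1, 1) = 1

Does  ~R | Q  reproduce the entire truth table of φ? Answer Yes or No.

Yes

Evaluate ~R | Q on each row and compare to φ:
  P=0, Q=0, R=0: formula gives 1, φ = 1 ✓
  P=0, Q=0, R=1: formula gives 0, φ = 0 ✓
  P=0, Q=1, R=0: formula gives 1, φ = 1 ✓
  P=0, Q=1, R=1: formula gives 1, φ = 1 ✓
  P=1, Q=0, R=0: formula gives 1, φ = 1 ✓
  …and likewise for the remaining 3 rows.
All 8 rows match — the expression computes φ exactly.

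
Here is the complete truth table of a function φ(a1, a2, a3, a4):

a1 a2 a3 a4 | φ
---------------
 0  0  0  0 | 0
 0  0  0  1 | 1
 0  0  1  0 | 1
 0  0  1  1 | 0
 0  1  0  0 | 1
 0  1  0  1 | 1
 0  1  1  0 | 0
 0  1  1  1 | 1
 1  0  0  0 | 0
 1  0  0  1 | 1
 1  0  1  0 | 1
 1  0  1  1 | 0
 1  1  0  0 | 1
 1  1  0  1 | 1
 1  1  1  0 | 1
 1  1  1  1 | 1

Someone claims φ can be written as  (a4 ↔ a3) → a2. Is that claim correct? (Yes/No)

No

Test each input against both φ and the formula:
  a1=0, a2=0, a3=0, a4=0: formula gives 0, φ = 0 ✓
  a1=0, a2=0, a3=0, a4=1: formula gives 1, φ = 1 ✓
  a1=0, a2=0, a3=1, a4=0: formula gives 1, φ = 1 ✓
  a1=0, a2=0, a3=1, a4=1: formula gives 0, φ = 0 ✓
  …
  a1=0, a2=1, a3=1, a4=0: formula gives 1, but φ = 0 ✗
Row (0,1,1,0) is a counterexample, so the formula is not equivalent to φ.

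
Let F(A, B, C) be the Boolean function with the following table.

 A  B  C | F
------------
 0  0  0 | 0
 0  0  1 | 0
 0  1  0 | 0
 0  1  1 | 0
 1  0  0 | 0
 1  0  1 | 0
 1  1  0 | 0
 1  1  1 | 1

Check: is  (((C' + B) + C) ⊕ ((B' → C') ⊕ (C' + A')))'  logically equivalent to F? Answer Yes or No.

No

Test each input against both F and the formula:
  A=0, B=0, C=0: formula gives 0, F = 0 ✓
  A=0, B=0, C=1: formula gives 1, but F = 0 ✗
A single disagreement suffices: at (0,0,1) they differ, so the formula does not compute F.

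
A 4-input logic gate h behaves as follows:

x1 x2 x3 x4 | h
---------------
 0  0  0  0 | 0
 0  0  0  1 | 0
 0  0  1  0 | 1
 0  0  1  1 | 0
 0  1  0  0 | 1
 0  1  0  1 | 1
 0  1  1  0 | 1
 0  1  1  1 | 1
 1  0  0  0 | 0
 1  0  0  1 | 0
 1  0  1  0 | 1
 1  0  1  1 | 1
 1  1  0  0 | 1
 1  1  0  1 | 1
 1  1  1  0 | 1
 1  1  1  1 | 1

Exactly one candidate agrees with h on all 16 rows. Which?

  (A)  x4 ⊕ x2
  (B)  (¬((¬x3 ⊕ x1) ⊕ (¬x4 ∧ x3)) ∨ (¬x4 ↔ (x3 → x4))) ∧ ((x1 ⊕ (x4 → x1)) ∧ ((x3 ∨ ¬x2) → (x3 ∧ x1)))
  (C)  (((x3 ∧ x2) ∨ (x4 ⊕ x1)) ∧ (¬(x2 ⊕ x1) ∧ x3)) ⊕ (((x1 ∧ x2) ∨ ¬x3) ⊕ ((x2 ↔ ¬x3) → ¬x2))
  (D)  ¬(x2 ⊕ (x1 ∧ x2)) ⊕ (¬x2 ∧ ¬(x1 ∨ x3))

C

(A) fails at (0,0,0,1): the formula yields 1, h is 0.
(B) fails at (0,0,1,0): the formula yields 0, h is 1.
(D) fails at (0,0,1,1): the formula yields 1, h is 0.
That leaves (C). Evaluating it on every row reproduces the table of h exactly.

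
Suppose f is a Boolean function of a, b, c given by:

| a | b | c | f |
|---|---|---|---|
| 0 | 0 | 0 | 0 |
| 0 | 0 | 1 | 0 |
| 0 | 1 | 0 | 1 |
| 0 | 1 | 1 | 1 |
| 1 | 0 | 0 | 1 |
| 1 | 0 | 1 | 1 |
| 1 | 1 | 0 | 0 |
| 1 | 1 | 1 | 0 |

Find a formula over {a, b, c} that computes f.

f(a, b, c) = ((((NOT a AND b) AND NOT c) OR ((NOT a AND b) AND c)) OR ((a AND NOT b) AND NOT c)) OR ((a AND NOT b) AND c)

Collect the rows where f=1 — (0,1,0), (0,1,1), (1,0,0), (1,0,1) — and write one minterm per row: ¬a·b·¬c, ¬a·b·c, a·¬b·¬c, a·¬b·c. Their union (logical OR) reproduces the table exactly.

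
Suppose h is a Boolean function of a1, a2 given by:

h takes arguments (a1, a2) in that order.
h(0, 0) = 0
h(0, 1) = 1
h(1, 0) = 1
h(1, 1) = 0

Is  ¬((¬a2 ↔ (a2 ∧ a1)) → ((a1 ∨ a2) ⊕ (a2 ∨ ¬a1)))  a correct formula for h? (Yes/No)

Check the formula against h row by row:
  a1=0, a2=0: formula gives 0, h = 0 ✓
  a1=0, a2=1: formula gives 1, h = 1 ✓
  a1=1, a2=0: formula gives 0, but h = 1 ✗
Since they disagree at (1,0), the expression is not a correct formula for h.

No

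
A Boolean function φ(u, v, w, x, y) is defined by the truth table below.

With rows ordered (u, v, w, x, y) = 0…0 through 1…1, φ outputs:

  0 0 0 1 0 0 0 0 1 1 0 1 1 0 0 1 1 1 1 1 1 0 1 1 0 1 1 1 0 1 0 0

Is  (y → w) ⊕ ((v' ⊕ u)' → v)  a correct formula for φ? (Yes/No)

No

Test each input against both φ and the formula:
  u=0, v=0, w=0, x=0, y=0: formula gives 0, φ = 0 ✓
  u=0, v=0, w=0, x=0, y=1: formula gives 1, but φ = 0 ✗
A single disagreement suffices: at (0,0,0,0,1) they differ, so the formula does not compute φ.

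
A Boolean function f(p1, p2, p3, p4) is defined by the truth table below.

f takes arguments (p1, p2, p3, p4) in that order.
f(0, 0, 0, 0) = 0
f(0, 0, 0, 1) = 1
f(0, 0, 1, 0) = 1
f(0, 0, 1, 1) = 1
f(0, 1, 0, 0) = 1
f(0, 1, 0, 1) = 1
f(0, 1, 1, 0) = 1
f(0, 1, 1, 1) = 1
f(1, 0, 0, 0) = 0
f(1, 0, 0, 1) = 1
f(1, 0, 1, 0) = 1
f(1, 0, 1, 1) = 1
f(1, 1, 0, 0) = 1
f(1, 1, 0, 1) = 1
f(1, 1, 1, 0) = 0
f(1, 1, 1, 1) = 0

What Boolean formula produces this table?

f(p1, p2, p3, p4) = ¬((((((¬p1 ∧ ¬p2) ∧ ¬p3) ∧ ¬p4) ∨ (((p1 ∧ ¬p2) ∧ ¬p3) ∧ ¬p4)) ∨ (((p1 ∧ p2) ∧ p3) ∧ ¬p4)) ∨ (((p1 ∧ p2) ∧ p3) ∧ p4))

f is 0 on only 4 rows — (0,0,0,0), (1,0,0,0), (1,1,1,0), (1,1,1,1). Writing each as a minterm (¬p1·¬p2·¬p3·¬p4, p1·¬p2·¬p3·¬p4, p1·p2·p3·¬p4, p1·p2·p3·p4) and OR-ing them characterizes exactly where f=0, so f is the negation of that disjunction.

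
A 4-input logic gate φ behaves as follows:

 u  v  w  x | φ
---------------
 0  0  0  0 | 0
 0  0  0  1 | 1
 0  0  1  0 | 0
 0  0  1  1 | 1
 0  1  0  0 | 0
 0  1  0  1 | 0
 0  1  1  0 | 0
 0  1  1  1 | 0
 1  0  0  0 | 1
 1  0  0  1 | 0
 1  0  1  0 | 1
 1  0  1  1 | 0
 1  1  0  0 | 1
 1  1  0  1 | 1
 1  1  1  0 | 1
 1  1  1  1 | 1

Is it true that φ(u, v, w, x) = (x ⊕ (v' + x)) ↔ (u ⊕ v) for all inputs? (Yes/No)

Test each input against both φ and the formula:
  u=0, v=0, w=0, x=0: formula gives 0, φ = 0 ✓
  u=0, v=0, w=0, x=1: formula gives 1, φ = 1 ✓
  u=0, v=0, w=1, x=0: formula gives 0, φ = 0 ✓
  u=0, v=0, w=1, x=1: formula gives 1, φ = 1 ✓
  …and likewise for the remaining 12 rows.
Every row agrees, so the formula is equivalent.

Yes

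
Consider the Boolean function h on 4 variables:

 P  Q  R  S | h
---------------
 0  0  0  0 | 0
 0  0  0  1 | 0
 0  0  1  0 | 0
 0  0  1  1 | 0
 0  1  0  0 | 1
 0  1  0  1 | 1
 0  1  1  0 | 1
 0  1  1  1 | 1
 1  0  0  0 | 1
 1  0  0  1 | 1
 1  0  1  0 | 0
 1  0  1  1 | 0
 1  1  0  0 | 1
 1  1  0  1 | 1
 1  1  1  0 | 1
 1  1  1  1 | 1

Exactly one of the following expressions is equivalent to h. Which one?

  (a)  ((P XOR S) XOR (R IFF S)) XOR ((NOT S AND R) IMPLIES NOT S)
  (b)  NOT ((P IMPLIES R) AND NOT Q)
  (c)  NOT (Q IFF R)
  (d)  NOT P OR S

b

(a) fails at (0,0,1,0): the formula yields 1, h is 0.
(c) fails at (0,0,1,0): the formula yields 1, h is 0.
(d) fails at (0,0,0,0): the formula yields 1, h is 0.
That leaves (b). Evaluating it on every row reproduces the table of h exactly.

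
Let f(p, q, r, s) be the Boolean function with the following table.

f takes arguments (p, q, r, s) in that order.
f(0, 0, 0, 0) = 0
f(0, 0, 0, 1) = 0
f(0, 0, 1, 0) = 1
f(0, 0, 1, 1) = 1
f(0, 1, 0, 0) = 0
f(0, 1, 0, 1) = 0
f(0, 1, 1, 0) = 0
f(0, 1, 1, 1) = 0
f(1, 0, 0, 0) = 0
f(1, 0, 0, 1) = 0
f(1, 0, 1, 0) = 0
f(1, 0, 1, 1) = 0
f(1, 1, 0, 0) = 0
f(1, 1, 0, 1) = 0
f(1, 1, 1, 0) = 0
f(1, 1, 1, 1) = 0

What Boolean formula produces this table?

Collect the rows where f=1 — (0,0,1,0), (0,0,1,1) — and write one minterm per row: ¬p·¬q·r·¬s, ¬p·¬q·r·s. Their union (logical OR) reproduces the table exactly.

f(p, q, r, s) = (((¬p ∧ ¬q) ∧ r) ∧ ¬s) ∨ (((¬p ∧ ¬q) ∧ r) ∧ s)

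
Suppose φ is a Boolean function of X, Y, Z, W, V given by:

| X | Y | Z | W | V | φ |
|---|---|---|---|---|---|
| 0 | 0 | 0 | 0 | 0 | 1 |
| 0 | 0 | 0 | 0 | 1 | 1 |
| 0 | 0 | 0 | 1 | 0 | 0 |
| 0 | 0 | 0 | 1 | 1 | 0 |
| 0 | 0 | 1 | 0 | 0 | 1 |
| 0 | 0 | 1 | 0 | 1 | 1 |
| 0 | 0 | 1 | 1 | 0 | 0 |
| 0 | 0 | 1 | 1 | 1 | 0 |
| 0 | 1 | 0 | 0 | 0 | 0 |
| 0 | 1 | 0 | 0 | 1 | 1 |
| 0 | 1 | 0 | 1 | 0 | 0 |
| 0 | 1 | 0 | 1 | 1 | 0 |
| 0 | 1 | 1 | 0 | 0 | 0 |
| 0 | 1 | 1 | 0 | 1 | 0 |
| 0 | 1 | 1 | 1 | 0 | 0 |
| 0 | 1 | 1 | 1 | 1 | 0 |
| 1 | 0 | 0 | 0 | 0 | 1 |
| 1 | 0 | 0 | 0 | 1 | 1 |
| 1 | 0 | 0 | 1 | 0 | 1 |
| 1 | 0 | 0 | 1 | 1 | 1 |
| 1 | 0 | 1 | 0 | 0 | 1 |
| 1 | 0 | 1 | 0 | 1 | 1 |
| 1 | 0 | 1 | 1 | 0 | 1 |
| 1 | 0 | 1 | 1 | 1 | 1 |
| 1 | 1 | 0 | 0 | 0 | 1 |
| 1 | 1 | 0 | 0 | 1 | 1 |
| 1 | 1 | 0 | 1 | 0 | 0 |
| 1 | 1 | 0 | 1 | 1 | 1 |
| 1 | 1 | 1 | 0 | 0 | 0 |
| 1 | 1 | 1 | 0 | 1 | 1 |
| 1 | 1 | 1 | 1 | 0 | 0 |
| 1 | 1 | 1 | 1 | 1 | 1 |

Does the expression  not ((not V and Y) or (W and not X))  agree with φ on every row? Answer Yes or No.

No

Check the formula against φ row by row:
  X=0, Y=0, Z=0, W=0, V=0: formula gives 1, φ = 1 ✓
  X=0, Y=0, Z=0, W=0, V=1: formula gives 1, φ = 1 ✓
  X=0, Y=0, Z=0, W=1, V=0: formula gives 0, φ = 0 ✓
  X=0, Y=0, Z=0, W=1, V=1: formula gives 0, φ = 0 ✓
  …
  X=0, Y=1, Z=1, W=0, V=1: formula gives 1, but φ = 0 ✗
A single disagreement suffices: at (0,1,1,0,1) they differ, so the formula does not compute φ.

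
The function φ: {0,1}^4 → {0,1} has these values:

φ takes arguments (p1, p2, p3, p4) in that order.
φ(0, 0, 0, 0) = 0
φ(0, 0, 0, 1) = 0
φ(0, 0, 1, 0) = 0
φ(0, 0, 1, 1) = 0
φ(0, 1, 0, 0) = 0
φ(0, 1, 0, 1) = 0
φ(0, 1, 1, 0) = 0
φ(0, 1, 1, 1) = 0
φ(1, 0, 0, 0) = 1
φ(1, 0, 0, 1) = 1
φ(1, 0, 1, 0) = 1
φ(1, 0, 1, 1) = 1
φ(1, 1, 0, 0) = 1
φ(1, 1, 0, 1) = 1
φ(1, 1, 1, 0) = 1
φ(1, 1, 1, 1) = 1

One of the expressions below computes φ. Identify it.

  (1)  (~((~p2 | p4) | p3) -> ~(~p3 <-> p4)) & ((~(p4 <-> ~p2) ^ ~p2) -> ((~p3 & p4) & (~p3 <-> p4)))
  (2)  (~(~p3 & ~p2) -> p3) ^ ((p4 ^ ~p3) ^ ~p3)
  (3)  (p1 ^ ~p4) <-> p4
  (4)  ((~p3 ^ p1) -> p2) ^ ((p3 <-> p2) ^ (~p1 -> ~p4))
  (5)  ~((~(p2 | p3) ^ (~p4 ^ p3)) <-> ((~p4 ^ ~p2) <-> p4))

3

(1) fails at (0,0,0,0): the formula yields 1, φ is 0.
(2) fails at (0,0,0,0): the formula yields 1, φ is 0.
(4) fails at (0,0,0,1): the formula yields 1, φ is 0.
(5) fails at (0,0,0,0): the formula yields 1, φ is 0.
That leaves (3). Evaluating it on every row reproduces the table of φ exactly.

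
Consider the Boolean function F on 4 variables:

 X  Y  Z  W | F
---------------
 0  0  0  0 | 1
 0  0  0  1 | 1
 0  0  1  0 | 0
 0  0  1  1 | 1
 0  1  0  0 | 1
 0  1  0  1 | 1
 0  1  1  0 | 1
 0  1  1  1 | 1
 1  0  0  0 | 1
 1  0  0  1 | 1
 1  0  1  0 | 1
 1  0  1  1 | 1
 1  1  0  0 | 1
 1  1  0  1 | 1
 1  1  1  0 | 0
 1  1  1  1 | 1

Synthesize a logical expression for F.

F(X, Y, Z, W) = not ((((not X and not Y) and Z) and not W) or (((X and Y) and Z) and not W))

There are just 2 zero rows: (0,0,1,0), (1,1,1,0). Their minterms are ¬X·¬Y·Z·¬W, X·Y·Z·¬W; the OR of those covers precisely the 0-outputs, and negating it yields F.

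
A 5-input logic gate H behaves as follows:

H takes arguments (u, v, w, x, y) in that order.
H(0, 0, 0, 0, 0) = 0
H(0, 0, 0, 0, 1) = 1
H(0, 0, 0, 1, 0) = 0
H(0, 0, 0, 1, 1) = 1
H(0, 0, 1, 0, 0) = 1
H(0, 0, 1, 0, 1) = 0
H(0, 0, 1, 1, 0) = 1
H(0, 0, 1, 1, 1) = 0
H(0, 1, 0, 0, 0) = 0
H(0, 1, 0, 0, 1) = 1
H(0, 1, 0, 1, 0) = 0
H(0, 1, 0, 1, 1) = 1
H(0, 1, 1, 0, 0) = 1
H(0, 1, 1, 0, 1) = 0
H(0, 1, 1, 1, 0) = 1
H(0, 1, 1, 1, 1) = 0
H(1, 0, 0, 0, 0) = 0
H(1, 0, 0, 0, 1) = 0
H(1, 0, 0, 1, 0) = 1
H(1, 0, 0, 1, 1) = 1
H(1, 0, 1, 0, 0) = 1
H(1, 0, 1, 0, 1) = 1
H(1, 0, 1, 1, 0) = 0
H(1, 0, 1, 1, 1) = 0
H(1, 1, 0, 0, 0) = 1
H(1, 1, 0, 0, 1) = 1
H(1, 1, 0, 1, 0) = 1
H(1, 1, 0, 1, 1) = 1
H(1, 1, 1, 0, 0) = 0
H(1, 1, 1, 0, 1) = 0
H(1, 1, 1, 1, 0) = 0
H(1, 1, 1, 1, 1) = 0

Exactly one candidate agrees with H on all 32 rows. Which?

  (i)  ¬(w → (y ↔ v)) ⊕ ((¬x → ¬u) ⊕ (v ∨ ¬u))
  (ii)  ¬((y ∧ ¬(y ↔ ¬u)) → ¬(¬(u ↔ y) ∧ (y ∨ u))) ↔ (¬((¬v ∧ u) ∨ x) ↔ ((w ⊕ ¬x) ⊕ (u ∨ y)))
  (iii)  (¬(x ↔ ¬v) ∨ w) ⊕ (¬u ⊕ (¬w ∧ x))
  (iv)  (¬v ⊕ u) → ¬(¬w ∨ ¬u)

ii

(i) disagrees with H on (0,0,0,0,1) (formula → 0, table → 1); rule it out.
(iii) disagrees with H on (0,0,0,0,1) (formula → 0, table → 1); rule it out.
(iv) disagrees with H on (0,0,0,0,1) (formula → 0, table → 1); rule it out.
That leaves (ii). Evaluating it on every row reproduces the table of H exactly.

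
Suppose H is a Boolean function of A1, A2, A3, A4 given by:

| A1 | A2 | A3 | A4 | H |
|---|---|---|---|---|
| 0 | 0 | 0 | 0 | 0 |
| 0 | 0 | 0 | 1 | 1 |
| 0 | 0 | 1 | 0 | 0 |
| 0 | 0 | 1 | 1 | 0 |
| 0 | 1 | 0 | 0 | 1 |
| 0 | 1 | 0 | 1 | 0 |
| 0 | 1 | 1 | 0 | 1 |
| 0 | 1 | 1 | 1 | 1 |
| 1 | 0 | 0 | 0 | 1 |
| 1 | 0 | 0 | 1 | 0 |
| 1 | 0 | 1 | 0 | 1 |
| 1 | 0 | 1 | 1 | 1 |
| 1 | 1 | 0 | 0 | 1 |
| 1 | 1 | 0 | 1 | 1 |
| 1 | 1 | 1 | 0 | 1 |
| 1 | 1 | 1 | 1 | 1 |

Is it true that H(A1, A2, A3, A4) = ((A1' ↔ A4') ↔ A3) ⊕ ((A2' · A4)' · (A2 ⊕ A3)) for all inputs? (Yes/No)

No

Evaluate ((A1' ↔ A4') ↔ A3) ⊕ ((A2' · A4)' · (A2 ⊕ A3)) on each row and compare to H:
  A1=0, A2=0, A3=0, A4=0: formula gives 0, H = 0 ✓
  A1=0, A2=0, A3=0, A4=1: formula gives 1, H = 1 ✓
  A1=0, A2=0, A3=1, A4=0: formula gives 0, H = 0 ✓
  A1=0, A2=0, A3=1, A4=1: formula gives 0, H = 0 ✓
  …
  A1=0, A2=1, A3=1, A4=1: formula gives 0, but H = 1 ✗
A single disagreement suffices: at (0,1,1,1) they differ, so the formula does not compute H.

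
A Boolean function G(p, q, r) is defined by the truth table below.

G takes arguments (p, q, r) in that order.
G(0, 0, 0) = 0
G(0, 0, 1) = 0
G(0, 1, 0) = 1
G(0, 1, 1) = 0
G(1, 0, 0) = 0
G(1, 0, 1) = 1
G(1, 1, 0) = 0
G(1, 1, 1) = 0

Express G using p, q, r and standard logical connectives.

G(p, q, r) = ((not p and q) and not r) or ((p and not q) and r)

G=1 on 2 inputs: (0,1,0), (1,0,1). Reading each as a conjunction of literals (¬p·q·¬r, p·¬q·r) and taking the OR gives the canonical DNF.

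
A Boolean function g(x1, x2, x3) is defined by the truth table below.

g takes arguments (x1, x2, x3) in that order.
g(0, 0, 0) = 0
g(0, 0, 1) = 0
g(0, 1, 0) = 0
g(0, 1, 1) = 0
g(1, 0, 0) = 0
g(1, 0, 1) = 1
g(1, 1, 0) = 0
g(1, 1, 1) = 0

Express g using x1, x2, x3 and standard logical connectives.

g(x1, x2, x3) = (x1 AND NOT x2) AND x3

g is 1 on exactly one input, (1,0,1), whose minterm is x1·¬x2·x3. So g is just that conjunction.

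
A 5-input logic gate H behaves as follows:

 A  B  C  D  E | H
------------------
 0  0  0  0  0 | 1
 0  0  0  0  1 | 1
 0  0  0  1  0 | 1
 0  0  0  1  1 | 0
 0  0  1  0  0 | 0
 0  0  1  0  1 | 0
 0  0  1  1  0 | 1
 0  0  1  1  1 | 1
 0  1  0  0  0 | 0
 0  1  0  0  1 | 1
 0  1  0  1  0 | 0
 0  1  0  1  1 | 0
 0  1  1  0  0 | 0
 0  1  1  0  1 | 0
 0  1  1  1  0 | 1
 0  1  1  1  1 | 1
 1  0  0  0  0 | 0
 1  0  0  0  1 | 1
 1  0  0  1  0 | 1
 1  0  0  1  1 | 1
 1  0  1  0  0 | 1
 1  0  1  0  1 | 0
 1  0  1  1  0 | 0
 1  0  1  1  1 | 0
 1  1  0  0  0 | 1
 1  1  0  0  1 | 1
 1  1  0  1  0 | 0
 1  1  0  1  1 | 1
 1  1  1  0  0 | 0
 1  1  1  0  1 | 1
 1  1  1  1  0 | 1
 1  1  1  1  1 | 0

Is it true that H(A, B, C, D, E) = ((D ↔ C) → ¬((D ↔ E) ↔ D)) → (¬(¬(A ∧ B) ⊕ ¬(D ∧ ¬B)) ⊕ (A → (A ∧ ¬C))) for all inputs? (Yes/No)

Test each input against both H and the formula:
  A=0, B=0, C=0, D=0, E=0: formula gives 0, but H = 1 ✗
Since they disagree at (0,0,0,0,0), the expression is not a correct formula for H.

No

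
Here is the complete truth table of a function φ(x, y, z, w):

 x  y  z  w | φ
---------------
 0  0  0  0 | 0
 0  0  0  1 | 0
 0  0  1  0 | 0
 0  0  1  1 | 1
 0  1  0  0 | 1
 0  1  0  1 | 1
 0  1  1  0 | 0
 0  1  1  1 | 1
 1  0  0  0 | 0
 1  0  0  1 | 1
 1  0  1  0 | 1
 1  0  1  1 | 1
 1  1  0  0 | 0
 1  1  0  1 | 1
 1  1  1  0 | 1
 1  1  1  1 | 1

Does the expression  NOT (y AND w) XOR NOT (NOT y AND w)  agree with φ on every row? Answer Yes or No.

Evaluate NOT (y AND w) XOR NOT (NOT y AND w) on each row and compare to φ:
  x=0, y=0, z=0, w=0: formula gives 0, φ = 0 ✓
  x=0, y=0, z=0, w=1: formula gives 1, but φ = 0 ✗
A single disagreement suffices: at (0,0,0,1) they differ, so the formula does not compute φ.

No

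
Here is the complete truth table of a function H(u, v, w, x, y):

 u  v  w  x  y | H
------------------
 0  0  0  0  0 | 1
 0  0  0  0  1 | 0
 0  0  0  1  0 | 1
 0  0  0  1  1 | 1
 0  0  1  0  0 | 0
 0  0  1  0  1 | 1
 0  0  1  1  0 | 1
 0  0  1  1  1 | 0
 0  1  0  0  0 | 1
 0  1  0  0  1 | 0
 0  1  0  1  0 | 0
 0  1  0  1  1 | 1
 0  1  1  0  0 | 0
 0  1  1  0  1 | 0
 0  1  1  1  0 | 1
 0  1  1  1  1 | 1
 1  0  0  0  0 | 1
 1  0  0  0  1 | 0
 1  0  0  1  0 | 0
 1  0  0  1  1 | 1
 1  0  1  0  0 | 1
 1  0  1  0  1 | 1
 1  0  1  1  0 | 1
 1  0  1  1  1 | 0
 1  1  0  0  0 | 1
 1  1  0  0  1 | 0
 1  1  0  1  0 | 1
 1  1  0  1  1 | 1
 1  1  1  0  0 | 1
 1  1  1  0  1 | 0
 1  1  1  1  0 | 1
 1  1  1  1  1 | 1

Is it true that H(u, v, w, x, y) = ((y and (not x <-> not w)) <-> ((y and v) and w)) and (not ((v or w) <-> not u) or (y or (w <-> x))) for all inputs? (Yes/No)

Yes

Evaluate ((y and (not x <-> not w)) <-> ((y and v) and w)) and (not ((v or w) <-> not u) or (y or (w <-> x))) on each row and compare to H:
  u=0, v=0, w=0, x=0, y=0: formula gives 1, H = 1 ✓
  u=0, v=0, w=0, x=0, y=1: formula gives 0, H = 0 ✓
  u=0, v=0, w=0, x=1, y=0: formula gives 1, H = 1 ✓
  u=0, v=0, w=0, x=1, y=1: formula gives 1, H = 1 ✓
  …and likewise for the remaining 28 rows.
Every row agrees, so the formula is equivalent.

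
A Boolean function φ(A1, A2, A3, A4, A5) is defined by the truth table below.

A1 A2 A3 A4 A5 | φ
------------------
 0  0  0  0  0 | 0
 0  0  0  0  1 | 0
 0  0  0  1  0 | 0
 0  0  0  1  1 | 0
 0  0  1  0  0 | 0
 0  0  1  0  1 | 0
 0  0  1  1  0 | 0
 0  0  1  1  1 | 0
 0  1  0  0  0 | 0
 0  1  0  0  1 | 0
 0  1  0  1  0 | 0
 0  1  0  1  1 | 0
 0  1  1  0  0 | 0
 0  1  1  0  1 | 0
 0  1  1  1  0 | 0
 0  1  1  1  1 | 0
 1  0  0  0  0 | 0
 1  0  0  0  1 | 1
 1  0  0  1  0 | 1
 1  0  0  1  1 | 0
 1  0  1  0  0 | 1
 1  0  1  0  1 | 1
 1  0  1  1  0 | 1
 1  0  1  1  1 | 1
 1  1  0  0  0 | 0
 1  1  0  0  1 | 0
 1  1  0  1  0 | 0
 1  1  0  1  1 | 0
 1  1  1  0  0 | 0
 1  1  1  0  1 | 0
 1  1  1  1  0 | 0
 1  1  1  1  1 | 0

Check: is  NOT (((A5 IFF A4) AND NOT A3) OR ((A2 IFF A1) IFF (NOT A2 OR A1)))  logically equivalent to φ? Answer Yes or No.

Check the formula against φ row by row:
  A1=0, A2=0, A3=0, A4=0, A5=0: formula gives 0, φ = 0 ✓
  A1=0, A2=0, A3=0, A4=0, A5=1: formula gives 0, φ = 0 ✓
  A1=0, A2=0, A3=0, A4=1, A5=0: formula gives 0, φ = 0 ✓
  A1=0, A2=0, A3=0, A4=1, A5=1: formula gives 0, φ = 0 ✓
  … (the remaining 28 rows also agree.)
No disagreement on any input; they are logically equivalent.

Yes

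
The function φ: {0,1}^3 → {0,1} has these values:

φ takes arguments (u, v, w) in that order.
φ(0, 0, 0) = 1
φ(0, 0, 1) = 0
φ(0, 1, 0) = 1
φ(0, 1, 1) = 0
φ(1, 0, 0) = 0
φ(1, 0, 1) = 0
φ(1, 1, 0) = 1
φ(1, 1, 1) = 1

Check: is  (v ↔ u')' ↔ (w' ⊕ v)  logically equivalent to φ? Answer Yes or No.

No

Test each input against both φ and the formula:
  u=0, v=0, w=0: formula gives 1, φ = 1 ✓
  u=0, v=0, w=1: formula gives 0, φ = 0 ✓
  u=0, v=1, w=0: formula gives 1, φ = 1 ✓
  u=0, v=1, w=1: formula gives 0, φ = 0 ✓
  u=1, v=0, w=0: formula gives 0, φ = 0 ✓
  u=1, v=0, w=1: formula gives 1, but φ = 0 ✗
Row (1,0,1) is a counterexample, so the formula is not equivalent to φ.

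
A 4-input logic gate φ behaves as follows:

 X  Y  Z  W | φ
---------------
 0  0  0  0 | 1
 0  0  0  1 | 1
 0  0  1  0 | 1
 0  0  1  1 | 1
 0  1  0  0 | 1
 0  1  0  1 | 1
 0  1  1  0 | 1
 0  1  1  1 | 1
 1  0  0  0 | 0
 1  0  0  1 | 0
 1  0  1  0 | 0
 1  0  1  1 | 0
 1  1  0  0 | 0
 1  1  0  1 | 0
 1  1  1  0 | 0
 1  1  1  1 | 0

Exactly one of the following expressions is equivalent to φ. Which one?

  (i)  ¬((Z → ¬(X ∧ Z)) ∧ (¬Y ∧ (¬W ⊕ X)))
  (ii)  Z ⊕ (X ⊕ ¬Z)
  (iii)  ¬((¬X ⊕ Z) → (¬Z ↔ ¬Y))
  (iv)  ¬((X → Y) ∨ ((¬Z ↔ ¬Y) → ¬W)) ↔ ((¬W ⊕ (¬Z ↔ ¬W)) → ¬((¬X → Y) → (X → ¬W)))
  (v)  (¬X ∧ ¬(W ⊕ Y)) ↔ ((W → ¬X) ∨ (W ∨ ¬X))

ii

(i) disagrees with φ on (0,0,0,0) (formula → 0, table → 1); rule it out.
(iii) disagrees with φ on (0,0,0,0) (formula → 0, table → 1); rule it out.
(iv) disagrees with φ on (0,0,0,0) (formula → 0, table → 1); rule it out.
(v) disagrees with φ on (0,0,0,1) (formula → 0, table → 1); rule it out.
That leaves (ii). Evaluating it on every row reproduces the table of φ exactly.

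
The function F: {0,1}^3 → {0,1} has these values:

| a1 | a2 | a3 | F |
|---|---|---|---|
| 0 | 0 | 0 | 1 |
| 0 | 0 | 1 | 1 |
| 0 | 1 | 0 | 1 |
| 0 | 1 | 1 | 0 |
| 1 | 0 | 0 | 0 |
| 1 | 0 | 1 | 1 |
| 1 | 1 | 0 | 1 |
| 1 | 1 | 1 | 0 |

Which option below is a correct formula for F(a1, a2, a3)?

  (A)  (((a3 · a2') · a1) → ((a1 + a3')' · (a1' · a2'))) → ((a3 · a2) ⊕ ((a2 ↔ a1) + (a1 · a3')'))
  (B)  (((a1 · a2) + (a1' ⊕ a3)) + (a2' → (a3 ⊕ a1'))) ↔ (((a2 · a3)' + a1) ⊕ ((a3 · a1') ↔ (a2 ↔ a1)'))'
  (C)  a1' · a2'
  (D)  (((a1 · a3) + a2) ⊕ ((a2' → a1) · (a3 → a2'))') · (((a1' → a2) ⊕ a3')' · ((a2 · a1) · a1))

(B) fails at (0,1,0): the formula yields 0, F is 1.
(C) fails at (0,1,0): the formula yields 0, F is 1.
(D) fails at (0,0,0): the formula yields 0, F is 1.
(A) is the remaining candidate, and it agrees with F on all 8 inputs.

A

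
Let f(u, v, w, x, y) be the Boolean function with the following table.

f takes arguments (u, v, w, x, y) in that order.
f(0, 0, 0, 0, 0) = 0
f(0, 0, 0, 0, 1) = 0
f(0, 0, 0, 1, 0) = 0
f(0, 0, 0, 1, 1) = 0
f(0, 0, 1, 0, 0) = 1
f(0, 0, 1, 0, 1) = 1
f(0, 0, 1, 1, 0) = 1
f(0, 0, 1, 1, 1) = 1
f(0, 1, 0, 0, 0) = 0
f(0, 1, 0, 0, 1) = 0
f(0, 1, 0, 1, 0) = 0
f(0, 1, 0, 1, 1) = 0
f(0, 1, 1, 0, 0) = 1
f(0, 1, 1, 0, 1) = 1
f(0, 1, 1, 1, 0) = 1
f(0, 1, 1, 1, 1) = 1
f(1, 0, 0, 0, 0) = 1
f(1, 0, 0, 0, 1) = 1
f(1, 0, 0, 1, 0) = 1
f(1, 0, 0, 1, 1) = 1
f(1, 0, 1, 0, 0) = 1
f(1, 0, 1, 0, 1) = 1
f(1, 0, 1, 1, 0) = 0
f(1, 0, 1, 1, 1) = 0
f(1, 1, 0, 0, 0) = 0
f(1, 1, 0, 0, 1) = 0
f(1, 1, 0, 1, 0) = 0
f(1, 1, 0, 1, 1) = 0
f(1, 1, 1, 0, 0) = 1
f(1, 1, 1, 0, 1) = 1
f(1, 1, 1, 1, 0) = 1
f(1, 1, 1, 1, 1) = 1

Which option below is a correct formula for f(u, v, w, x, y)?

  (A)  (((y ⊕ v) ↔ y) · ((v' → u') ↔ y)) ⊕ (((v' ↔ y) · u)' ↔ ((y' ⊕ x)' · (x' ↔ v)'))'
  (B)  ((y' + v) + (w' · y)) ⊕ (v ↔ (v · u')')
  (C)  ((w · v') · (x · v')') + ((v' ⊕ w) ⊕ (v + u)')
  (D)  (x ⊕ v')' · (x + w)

(A) disagrees with f on (0,0,0,0,0) (formula → 1, table → 0); rule it out.
(B) disagrees with f on (0,0,0,0,0) (formula → 1, table → 0); rule it out.
(D) disagrees with f on (0,0,0,1,0) (formula → 1, table → 0); rule it out.
That leaves (C). Evaluating it on every row reproduces the table of f exactly.

C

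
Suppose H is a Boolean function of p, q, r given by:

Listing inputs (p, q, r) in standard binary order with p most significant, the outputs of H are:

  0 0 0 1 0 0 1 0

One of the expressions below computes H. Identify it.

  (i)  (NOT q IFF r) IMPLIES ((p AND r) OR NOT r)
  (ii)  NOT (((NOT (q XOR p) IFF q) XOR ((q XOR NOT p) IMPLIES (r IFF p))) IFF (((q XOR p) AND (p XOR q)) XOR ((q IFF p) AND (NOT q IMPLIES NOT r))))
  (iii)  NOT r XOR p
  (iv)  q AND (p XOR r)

iv

(i) disagrees with H on (0,0,0) (formula → 1, table → 0); rule it out.
(ii) disagrees with H on (0,1,1) (formula → 0, table → 1); rule it out.
(iii) disagrees with H on (0,0,0) (formula → 1, table → 0); rule it out.
Only (iv) survives; checking it on all 8 rows confirms it matches H.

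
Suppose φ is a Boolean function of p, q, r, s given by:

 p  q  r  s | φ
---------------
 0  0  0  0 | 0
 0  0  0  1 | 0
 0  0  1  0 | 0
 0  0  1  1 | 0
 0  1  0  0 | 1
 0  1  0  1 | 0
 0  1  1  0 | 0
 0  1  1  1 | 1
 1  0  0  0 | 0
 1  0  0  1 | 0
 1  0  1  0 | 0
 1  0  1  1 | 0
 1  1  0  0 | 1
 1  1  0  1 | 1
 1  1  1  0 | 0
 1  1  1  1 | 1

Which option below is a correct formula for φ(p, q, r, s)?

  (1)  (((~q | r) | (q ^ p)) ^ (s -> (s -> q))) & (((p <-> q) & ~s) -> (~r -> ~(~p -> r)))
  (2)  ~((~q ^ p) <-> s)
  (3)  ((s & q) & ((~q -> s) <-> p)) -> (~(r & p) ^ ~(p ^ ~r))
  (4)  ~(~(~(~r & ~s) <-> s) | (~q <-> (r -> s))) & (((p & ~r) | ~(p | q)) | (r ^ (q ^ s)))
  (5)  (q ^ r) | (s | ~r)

4

(1): at (0,0,0,1) it gives 1, but φ = 0 — eliminated.
(2): at (0,0,0,0) it gives 1, but φ = 0 — eliminated.
(3): at (0,0,0,0) it gives 1, but φ = 0 — eliminated.
(5): at (0,0,0,0) it gives 1, but φ = 0 — eliminated.
That leaves (4). Evaluating it on every row reproduces the table of φ exactly.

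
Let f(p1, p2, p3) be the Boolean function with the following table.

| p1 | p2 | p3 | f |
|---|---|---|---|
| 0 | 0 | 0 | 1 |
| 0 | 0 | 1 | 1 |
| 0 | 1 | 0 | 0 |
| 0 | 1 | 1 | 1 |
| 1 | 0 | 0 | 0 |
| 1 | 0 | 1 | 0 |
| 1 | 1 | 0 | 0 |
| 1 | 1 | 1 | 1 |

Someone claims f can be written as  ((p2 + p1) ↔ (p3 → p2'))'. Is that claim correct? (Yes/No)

Check the formula against f row by row:
  p1=0, p2=0, p3=0: formula gives 1, f = 1 ✓
  p1=0, p2=0, p3=1: formula gives 1, f = 1 ✓
  p1=0, p2=1, p3=0: formula gives 0, f = 0 ✓
  p1=0, p2=1, p3=1: formula gives 1, f = 1 ✓
  p1=1, p2=0, p3=0: formula gives 0, f = 0 ✓
  … (the remaining 3 rows also agree.)
Every row agrees, so the formula is equivalent.

Yes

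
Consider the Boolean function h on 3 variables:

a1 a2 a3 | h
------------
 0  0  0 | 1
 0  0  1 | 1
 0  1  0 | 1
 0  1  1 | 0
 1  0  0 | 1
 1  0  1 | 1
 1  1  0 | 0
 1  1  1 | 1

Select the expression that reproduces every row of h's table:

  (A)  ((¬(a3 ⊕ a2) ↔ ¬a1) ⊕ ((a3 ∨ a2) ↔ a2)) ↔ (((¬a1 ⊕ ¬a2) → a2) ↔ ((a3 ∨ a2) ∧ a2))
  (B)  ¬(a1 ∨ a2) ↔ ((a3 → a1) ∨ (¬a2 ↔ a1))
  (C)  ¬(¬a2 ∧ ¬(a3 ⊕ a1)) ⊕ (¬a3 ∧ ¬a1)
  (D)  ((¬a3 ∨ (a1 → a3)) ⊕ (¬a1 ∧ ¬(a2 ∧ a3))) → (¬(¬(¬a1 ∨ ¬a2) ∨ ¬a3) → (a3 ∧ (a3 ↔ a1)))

(B) fails at (0,0,1): the formula yields 0, h is 1.
(C) fails at (0,1,0): the formula yields 0, h is 1.
(D) fails at (1,1,0): the formula yields 1, h is 0.
(A) is the remaining candidate, and it agrees with h on all 8 inputs.

A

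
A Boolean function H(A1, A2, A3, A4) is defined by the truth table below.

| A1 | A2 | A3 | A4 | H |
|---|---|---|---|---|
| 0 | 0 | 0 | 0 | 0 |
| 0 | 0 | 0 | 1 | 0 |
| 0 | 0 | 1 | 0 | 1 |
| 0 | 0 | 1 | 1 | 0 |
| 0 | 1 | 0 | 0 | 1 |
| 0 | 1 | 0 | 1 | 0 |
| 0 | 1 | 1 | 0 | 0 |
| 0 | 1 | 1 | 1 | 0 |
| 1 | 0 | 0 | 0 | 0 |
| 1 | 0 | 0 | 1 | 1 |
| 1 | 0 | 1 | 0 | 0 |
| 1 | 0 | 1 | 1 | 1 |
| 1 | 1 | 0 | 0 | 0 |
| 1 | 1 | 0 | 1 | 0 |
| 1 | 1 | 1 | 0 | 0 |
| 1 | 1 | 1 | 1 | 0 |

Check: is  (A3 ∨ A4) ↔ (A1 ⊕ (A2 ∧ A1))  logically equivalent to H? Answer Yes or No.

No

Evaluate (A3 ∨ A4) ↔ (A1 ⊕ (A2 ∧ A1)) on each row and compare to H:
  A1=0, A2=0, A3=0, A4=0: formula gives 1, but H = 0 ✗
A single disagreement suffices: at (0,0,0,0) they differ, so the formula does not compute H.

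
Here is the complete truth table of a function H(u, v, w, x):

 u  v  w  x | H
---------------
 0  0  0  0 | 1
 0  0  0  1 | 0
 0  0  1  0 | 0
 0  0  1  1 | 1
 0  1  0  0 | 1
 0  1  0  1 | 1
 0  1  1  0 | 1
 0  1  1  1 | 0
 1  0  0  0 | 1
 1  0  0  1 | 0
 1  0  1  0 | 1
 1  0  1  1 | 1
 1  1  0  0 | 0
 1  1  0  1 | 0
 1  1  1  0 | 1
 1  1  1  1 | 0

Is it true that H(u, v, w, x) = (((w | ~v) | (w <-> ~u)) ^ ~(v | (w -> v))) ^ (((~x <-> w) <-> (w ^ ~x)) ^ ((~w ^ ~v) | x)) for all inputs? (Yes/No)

No

Evaluate (((w | ~v) | (w <-> ~u)) ^ ~(v | (w -> v))) ^ (((~x <-> w) <-> (w ^ ~x)) ^ ((~w ^ ~v) | x)) on each row and compare to H:
  u=0, v=0, w=0, x=0: formula gives 1, H = 1 ✓
  u=0, v=0, w=0, x=1: formula gives 0, H = 0 ✓
  u=0, v=0, w=1, x=0: formula gives 1, but H = 0 ✗
A single disagreement suffices: at (0,0,1,0) they differ, so the formula does not compute H.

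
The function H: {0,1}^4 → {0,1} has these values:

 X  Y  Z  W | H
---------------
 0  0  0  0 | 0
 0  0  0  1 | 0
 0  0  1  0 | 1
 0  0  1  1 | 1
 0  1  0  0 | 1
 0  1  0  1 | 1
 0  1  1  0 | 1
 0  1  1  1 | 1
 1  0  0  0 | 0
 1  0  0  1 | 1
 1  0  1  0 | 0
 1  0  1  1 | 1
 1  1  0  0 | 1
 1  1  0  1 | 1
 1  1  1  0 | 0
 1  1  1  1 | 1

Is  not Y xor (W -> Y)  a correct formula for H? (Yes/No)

Evaluate not Y xor (W -> Y) on each row and compare to H:
  X=0, Y=0, Z=0, W=0: formula gives 0, H = 0 ✓
  X=0, Y=0, Z=0, W=1: formula gives 1, but H = 0 ✗
Since they disagree at (0,0,0,1), the expression is not a correct formula for H.

No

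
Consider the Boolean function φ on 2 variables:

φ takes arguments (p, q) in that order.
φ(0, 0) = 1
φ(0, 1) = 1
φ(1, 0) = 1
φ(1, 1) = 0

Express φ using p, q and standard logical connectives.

The output is 0 only when every input is 1 — NAND of all inputs.

φ(p, q) = ¬(p ∧ q)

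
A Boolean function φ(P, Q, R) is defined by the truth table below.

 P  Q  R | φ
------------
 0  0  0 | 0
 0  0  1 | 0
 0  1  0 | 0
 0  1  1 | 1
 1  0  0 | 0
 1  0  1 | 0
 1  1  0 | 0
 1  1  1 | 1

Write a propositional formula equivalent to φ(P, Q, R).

φ(P, Q, R) = ((not P and Q) and R) or ((P and Q) and R)

The 1-rows are (0,1,1), (1,1,1). Each contributes one minterm — ¬P·Q·R; P·Q·R — and their disjunction is a sum-of-products form of φ.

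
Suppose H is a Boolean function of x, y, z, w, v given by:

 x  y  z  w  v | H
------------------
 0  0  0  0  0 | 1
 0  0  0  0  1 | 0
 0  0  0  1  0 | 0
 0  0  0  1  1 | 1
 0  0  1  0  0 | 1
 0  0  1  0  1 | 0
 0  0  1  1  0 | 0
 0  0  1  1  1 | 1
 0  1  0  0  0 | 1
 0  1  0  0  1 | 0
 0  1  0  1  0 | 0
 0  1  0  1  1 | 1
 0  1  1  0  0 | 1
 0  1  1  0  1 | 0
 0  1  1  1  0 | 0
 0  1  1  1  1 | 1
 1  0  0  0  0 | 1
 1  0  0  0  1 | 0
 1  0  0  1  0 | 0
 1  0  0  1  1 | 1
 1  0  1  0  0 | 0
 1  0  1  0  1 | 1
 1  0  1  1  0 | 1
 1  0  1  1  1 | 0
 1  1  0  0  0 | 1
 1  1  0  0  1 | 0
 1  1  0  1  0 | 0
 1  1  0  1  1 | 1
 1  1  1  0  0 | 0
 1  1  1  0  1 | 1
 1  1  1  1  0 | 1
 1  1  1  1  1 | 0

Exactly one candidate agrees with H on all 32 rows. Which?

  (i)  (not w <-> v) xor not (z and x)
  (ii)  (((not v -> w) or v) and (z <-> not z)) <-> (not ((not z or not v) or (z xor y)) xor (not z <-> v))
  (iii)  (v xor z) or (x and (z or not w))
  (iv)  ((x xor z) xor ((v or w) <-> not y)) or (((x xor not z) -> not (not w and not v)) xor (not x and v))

i

(ii) disagrees with H on (0,0,0,1,0) (formula → 1, table → 0); rule it out.
(iii) disagrees with H on (0,0,0,0,0) (formula → 0, table → 1); rule it out.
(iv) disagrees with H on (0,0,0,0,0) (formula → 0, table → 1); rule it out.
That leaves (i). Evaluating it on every row reproduces the table of H exactly.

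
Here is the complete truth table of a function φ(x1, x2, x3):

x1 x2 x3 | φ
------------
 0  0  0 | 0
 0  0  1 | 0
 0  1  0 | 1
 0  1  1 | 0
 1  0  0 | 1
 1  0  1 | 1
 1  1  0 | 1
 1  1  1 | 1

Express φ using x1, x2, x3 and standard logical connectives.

The 0-rows are (0,0,0), (0,0,1), (0,1,1). Take each as a conjunction (¬x1·¬x2·¬x3, ¬x1·¬x2·x3, ¬x1·x2·x3), form their disjunction, and complement — that gives a formula that is 1 everywhere φ is.

φ(x1, x2, x3) = not ((((not x1 and not x2) and not x3) or ((not x1 and not x2) and x3)) or ((not x1 and x2) and x3))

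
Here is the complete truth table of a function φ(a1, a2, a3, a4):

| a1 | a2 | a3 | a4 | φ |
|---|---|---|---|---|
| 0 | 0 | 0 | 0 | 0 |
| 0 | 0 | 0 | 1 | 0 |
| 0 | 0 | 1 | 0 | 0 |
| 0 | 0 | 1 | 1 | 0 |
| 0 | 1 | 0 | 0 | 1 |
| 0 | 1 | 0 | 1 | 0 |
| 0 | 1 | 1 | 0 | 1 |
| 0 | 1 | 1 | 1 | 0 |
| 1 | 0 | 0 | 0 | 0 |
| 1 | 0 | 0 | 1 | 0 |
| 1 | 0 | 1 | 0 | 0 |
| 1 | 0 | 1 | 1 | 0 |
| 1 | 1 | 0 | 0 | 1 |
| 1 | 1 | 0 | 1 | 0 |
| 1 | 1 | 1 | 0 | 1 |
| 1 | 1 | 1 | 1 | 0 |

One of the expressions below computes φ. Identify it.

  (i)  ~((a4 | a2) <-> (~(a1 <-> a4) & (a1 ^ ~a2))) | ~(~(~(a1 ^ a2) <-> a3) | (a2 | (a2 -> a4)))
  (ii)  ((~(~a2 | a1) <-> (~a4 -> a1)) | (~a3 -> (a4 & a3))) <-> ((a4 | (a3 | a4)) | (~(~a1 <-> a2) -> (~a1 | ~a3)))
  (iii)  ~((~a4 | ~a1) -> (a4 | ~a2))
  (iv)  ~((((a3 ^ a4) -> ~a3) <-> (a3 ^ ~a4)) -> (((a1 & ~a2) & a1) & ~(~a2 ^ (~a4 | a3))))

iii

(i) fails at (0,1,0,1): the formula yields 1, φ is 0.
(ii) fails at (0,0,0,0): the formula yields 1, φ is 0.
(iv) fails at (0,0,0,0): the formula yields 1, φ is 0.
(iii) is the remaining candidate, and it agrees with φ on all 16 inputs.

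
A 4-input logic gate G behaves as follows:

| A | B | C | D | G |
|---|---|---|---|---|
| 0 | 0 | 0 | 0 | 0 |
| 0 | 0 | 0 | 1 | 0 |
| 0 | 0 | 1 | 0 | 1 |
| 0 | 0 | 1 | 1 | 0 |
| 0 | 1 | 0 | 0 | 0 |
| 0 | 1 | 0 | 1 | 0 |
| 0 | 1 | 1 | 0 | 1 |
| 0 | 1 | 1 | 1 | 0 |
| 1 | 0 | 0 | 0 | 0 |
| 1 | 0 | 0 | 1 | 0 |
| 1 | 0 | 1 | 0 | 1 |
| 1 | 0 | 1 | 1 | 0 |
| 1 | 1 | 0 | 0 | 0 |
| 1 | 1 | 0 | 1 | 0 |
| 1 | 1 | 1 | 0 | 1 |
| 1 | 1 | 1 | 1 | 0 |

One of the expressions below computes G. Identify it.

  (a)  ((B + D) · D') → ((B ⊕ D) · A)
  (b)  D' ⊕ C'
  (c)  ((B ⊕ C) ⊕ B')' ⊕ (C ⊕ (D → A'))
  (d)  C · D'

d

(a): at (0,0,0,0) it gives 1, but G = 0 — eliminated.
(b): at (0,0,0,1) it gives 1, but G = 0 — eliminated.
(c): at (0,0,0,0) it gives 1, but G = 0 — eliminated.
(d) is the remaining candidate, and it agrees with G on all 16 inputs.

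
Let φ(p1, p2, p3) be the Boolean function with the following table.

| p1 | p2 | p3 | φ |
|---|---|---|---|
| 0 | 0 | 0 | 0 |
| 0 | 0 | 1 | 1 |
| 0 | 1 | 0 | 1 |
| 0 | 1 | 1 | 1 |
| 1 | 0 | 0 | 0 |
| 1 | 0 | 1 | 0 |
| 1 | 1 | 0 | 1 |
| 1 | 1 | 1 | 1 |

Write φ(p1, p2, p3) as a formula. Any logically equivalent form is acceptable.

There are just 3 zero rows: (0,0,0), (1,0,0), (1,0,1). Their minterms are ¬p1·¬p2·¬p3, p1·¬p2·¬p3, p1·¬p2·p3; the OR of those covers precisely the 0-outputs, and negating it yields φ.

φ(p1, p2, p3) = ((((p1' · p2') · p3') + ((p1 · p2') · p3')) + ((p1 · p2') · p3))'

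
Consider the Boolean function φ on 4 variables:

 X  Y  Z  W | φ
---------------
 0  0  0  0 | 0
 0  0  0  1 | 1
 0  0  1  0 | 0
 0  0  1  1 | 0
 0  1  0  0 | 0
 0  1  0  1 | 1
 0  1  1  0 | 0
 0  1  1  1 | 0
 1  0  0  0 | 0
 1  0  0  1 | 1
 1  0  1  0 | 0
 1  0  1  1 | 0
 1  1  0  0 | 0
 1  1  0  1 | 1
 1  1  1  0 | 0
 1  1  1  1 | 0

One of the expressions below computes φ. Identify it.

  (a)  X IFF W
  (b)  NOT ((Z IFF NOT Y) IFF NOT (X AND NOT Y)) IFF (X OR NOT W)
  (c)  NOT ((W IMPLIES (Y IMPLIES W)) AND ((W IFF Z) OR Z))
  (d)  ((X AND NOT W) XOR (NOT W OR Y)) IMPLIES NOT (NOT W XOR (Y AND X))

c

(a): at (0,0,0,0) it gives 1, but φ = 0 — eliminated.
(b): at (0,0,0,0) it gives 1, but φ = 0 — eliminated.
(d): at (0,0,1,1) it gives 1, but φ = 0 — eliminated.
That leaves (c). Evaluating it on every row reproduces the table of φ exactly.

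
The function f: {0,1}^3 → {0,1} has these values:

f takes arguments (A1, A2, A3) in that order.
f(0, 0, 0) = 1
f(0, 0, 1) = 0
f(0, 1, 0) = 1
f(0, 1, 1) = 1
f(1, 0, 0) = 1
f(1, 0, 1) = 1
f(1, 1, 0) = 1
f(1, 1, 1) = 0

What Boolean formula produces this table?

f(A1, A2, A3) = (((A1' · A2') · A3) + ((A1 · A2) · A3))'

There are just 2 zero rows: (0,0,1), (1,1,1). Their minterms are ¬A1·¬A2·A3, A1·A2·A3; the OR of those covers precisely the 0-outputs, and negating it yields f.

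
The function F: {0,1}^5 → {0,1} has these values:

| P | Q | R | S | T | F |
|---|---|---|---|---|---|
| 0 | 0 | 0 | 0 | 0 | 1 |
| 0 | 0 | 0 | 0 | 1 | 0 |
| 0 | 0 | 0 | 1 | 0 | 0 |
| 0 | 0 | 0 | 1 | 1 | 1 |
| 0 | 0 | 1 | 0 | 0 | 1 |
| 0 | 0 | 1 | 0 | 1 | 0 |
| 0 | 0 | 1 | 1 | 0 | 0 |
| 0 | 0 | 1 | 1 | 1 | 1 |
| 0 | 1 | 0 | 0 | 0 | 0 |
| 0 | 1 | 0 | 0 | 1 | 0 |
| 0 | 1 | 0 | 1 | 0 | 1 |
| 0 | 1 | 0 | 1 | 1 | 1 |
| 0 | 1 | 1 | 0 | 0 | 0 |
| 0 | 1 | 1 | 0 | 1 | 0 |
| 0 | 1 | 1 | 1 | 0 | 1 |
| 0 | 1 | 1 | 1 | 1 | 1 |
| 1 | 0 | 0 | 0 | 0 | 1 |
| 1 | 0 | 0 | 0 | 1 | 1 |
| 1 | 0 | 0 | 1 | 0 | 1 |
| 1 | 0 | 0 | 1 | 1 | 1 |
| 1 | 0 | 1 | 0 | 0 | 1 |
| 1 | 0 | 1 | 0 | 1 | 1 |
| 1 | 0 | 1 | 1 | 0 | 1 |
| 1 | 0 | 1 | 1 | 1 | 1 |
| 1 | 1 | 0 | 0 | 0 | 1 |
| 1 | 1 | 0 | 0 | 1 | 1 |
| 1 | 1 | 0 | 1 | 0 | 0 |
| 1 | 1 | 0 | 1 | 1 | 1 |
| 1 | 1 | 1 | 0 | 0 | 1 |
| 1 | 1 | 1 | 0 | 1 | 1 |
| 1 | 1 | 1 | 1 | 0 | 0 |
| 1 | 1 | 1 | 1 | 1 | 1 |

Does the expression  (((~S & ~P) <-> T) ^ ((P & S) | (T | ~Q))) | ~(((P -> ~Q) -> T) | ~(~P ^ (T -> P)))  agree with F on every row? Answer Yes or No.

Yes

Evaluate (((~S & ~P) <-> T) ^ ((P & S) | (T | ~Q))) | ~(((P -> ~Q) -> T) | ~(~P ^ (T -> P))) on each row and compare to F:
  P=0, Q=0, R=0, S=0, T=0: formula gives 1, F = 1 ✓
  P=0, Q=0, R=0, S=0, T=1: formula gives 0, F = 0 ✓
  P=0, Q=0, R=0, S=1, T=0: formula gives 0, F = 0 ✓
  P=0, Q=0, R=0, S=1, T=1: formula gives 1, F = 1 ✓
  … (the remaining 28 rows also agree.)
No disagreement on any input; they are logically equivalent.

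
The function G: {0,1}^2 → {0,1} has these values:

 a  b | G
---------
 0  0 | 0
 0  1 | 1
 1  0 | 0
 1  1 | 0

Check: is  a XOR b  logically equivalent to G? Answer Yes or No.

No

Check the formula against G row by row:
  a=0, b=0: formula gives 0, G = 0 ✓
  a=0, b=1: formula gives 1, G = 1 ✓
  a=1, b=0: formula gives 1, but G = 0 ✗
Row (1,0) is a counterexample, so the formula is not equivalent to G.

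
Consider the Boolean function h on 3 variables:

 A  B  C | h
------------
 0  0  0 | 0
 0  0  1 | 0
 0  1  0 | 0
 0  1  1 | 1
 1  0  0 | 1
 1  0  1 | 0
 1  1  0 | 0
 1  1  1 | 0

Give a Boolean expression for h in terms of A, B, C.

h(A, B, C) = ((~A & B) & C) | ((A & ~B) & ~C)

Collect the rows where h=1 — (0,1,1), (1,0,0) — and write one minterm per row: ¬A·B·C, A·¬B·¬C. Their union (logical OR) reproduces the table exactly.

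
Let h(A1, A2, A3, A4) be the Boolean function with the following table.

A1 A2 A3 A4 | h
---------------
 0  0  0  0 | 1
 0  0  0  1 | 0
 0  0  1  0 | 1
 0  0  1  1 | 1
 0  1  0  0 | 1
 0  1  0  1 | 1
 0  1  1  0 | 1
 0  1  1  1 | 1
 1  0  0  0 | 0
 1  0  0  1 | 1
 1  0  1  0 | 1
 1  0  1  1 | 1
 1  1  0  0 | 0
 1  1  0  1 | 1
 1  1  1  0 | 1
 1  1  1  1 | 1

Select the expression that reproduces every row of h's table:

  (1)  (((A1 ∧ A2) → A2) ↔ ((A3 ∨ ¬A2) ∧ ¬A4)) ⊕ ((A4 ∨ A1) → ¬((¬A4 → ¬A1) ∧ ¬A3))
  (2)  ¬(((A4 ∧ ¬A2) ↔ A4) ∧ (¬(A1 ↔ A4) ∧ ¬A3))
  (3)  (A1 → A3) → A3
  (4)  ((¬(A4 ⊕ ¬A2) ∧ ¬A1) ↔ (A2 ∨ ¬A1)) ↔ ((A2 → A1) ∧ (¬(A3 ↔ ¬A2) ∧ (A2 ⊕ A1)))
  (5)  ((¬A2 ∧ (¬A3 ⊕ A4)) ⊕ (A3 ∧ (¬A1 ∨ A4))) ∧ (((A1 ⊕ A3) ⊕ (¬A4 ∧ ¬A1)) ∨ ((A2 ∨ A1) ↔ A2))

(1) disagrees with h on (0,0,0,0) (formula → 0, table → 1); rule it out.
(3) disagrees with h on (0,0,0,0) (formula → 0, table → 1); rule it out.
(4) disagrees with h on (0,0,1,1) (formula → 0, table → 1); rule it out.
(5) disagrees with h on (0,0,1,1) (formula → 0, table → 1); rule it out.
(2) is the remaining candidate, and it agrees with h on all 16 inputs.

2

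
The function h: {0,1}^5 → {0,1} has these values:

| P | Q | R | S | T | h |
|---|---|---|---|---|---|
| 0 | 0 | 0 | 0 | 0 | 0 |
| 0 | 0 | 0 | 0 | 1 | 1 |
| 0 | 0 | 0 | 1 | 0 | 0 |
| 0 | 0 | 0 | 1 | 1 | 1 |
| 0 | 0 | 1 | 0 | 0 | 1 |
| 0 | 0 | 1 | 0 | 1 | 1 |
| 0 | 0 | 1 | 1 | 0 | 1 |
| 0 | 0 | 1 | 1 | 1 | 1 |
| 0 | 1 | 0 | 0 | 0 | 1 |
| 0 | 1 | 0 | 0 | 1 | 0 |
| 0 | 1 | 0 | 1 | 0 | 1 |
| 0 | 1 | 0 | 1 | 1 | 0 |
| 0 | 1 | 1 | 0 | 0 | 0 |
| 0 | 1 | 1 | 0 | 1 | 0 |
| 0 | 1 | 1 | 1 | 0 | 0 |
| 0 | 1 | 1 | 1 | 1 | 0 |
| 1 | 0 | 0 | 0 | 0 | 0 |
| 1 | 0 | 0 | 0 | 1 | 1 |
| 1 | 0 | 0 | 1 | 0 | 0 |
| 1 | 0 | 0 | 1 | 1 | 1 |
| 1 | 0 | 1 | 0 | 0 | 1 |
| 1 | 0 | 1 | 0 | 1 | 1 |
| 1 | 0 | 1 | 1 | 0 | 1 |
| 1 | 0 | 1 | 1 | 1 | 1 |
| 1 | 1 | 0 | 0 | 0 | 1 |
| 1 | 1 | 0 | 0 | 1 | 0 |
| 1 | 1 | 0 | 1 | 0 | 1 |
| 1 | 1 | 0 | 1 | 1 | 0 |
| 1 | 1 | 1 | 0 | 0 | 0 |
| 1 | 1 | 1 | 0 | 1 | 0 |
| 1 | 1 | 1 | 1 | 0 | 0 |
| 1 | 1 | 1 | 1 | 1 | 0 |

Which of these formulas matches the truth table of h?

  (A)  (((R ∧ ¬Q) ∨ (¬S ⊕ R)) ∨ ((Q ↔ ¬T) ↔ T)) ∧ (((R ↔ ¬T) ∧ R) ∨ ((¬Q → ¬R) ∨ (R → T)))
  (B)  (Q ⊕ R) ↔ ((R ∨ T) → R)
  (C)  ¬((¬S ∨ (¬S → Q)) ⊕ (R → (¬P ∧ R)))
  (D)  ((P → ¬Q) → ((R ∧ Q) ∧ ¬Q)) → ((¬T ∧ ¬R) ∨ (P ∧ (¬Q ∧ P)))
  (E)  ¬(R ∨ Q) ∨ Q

(A) fails at (0,0,0,0,0): the formula yields 1, h is 0.
(C) fails at (0,0,0,0,0): the formula yields 1, h is 0.
(D) fails at (0,0,0,0,0): the formula yields 1, h is 0.
(E) fails at (0,0,0,0,0): the formula yields 1, h is 0.
(B) is the remaining candidate, and it agrees with h on all 32 inputs.

B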